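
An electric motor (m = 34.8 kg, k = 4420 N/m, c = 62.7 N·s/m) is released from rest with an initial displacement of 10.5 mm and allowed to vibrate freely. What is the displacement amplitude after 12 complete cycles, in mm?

0.0248 mm

ζ = c/(2√(km)) = 62.7/(2√(4420 × 34.8)) = 62.7/784.4 = 0.07993.
Logarithmic decrement δ = 2πζ/√(1 − ζ²) = 2π × 0.07993/√(1 − 0.00639) = 0.5039.
After n cycles, x_n/x₀ = e^(−nδ), so x_12 = 10.5 × e^(−12 × 0.5039) = 10.5 × 0.002367 = 0.02485 mm.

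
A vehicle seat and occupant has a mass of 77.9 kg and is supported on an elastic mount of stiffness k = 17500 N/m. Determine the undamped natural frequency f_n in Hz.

2.39 Hz

ω_n = √(k/m) = √(17500/77.9) = √224.6 = 14.99 rad/s.
f_n = ω_n/(2π) = 14.99/6.283 = 2.385 Hz.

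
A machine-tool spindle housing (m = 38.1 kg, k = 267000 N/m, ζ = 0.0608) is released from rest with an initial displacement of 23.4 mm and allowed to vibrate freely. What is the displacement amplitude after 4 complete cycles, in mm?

Logarithmic decrement δ = 2πζ/√(1 − ζ²) = 2π × 0.06080/√(1 − 0.00370) = 0.3827.
After n cycles, x_n/x₀ = e^(−nδ), so x_4 = 23.4 × e^(−4 × 0.3827) = 23.4 × 0.2163 = 5.062 mm.

5.06 mm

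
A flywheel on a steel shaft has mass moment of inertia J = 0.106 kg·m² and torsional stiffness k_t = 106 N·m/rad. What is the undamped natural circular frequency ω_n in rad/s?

31.6 rad/s

ω_n = √(k_t/J) = √(106/0.106) = √1000 = 31.62 rad/s.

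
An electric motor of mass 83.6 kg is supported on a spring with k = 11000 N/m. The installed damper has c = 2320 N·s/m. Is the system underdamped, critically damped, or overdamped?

overdamped

c_c = 2√(k·m) = 1918 N·s/m; ζ = c/c_c = 2320/1918 = 1.21.
Since ζ > 1 the system is overdamped.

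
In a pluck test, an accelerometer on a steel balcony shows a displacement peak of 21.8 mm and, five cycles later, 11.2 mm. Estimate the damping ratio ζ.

Logarithmic decrement δ = (1/n)·ln(x₀/x_n) = (1/5)·ln(21.8/11.2) = (1/5)·ln(1.946) = 0.1332.
ζ = δ/√(4π² + δ²) = 0.1332/√(39.48 + 0.0177) = 0.1332/6.285 = 0.02119.

0.0212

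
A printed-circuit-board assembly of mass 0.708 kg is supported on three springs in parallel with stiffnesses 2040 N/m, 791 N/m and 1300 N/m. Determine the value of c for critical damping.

Parallel springs add: k_eq = 2040 + 791 + 1300 = 4131 N/m.
c_c = 2√(k_eq·m) = 2√(4131 × 0.708) = 2 × 54.08 = 108.2 N·s/m.

108 N·s/m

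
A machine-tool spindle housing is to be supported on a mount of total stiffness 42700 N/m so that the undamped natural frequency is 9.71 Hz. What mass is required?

ω_n = 2πf_n = 2π × 9.71 = 61.01 rad/s.
m = k/ω_n² = 42700/61.01² = 42700/3722 = 11.47 kg.

11.5 kg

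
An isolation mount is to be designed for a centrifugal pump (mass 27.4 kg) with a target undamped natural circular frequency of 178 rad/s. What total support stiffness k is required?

k = m·ω_n² = 27.4 × 178.0² = 27.4 × 31680 = 868100 N/m.

868000 N/m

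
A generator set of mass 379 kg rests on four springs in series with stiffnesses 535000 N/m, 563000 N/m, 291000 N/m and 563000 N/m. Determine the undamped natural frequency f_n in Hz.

2.75 Hz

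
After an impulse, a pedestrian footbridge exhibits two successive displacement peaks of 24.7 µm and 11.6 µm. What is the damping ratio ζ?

Logarithmic decrement δ = (1/n)·ln(x₀/x_n) = (1/1)·ln(24.7/11.6) = (1/1)·ln(2.129) = 0.7558.
ζ = δ/√(4π² + δ²) = 0.7558/√(39.48 + 0.571) = 0.7558/6.328 = 0.1194.

0.119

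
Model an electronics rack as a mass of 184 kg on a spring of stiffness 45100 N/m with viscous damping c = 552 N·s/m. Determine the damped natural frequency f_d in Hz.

ω_n = √(k/m) = √(45100/184) = 15.66 rad/s.
Critical damping c_c = 2√(k·m) = 2√(45100 × 184) = 5761 N·s/m, so ζ = c/c_c = 552/5761 = 0.09581.
ω_d = ω_n√(1 − ζ²) = 15.66 × √(1 − 0.00918) = 15.58 rad/s.
f_d = ω_d/(2π) = 2.480 Hz.

2.48 Hz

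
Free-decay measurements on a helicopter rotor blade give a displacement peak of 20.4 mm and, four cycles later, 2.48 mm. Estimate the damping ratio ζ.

Logarithmic decrement δ = (1/n)·ln(x₀/x_n) = (1/4)·ln(20.4/2.48) = (1/4)·ln(8.226) = 0.5268.
ζ = δ/√(4π² + δ²) = 0.5268/√(39.48 + 0.278) = 0.5268/6.305 = 0.08355.

0.0836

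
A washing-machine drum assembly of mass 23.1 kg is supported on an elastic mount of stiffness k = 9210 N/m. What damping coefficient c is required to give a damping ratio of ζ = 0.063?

58.1 N·s/m

c_c = 2√(k·m) = 2√(9210 × 23.1) = 922.5 N·s/m.
c = ζ·c_c = 0.063 × 922.5 = 58.12 N·s/m.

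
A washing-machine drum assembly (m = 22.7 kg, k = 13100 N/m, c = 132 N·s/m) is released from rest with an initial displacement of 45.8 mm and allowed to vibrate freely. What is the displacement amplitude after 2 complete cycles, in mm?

9.90 mm

ζ = c/(2√(km)) = 132/(2√(13100 × 22.7)) = 132/1091 = 0.1210.
Logarithmic decrement δ = 2πζ/√(1 − ζ²) = 2π × 0.1210/√(1 − 0.0146) = 0.7661.
After n cycles, x_n/x₀ = e^(−nδ), so x_2 = 45.8 × e^(−2 × 0.7661) = 45.8 × 0.2161 = 9.896 mm.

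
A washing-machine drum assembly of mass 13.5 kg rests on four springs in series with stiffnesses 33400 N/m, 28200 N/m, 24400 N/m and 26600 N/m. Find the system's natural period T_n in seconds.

Series springs: 1/k_eq = 1/33400 + 1/28200 + 1/24400 + 1/26600 = 0.0001440, so k_eq = 6945 N/m.
ω_n = √(k_eq/m) = √(6945/13.5) = √514.5 = 22.68 rad/s.
T_n = 2π/ω_n = 6.283/22.68 = 0.2770 s.

0.277 s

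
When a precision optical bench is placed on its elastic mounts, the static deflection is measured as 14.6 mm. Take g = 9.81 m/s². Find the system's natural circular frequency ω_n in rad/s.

25.9 rad/s

ω_n = √(g/δ_st) = √(9.81/0.0146) = √671.9 = 25.92 rad/s.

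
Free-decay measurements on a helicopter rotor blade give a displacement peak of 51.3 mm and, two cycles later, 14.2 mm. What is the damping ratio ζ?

0.102

Logarithmic decrement δ = (1/n)·ln(x₀/x_n) = (1/2)·ln(51.3/14.2) = (1/2)·ln(3.613) = 0.6422.
ζ = δ/√(4π² + δ²) = 0.6422/√(39.48 + 0.412) = 0.6422/6.316 = 0.1017.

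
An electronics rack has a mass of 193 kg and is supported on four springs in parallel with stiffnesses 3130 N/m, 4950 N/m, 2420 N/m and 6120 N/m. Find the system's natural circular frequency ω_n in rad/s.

9.28 rad/s

Parallel springs add: k_eq = 3130 + 4950 + 2420 + 6120 = 16620 N/m.
ω_n = √(k_eq/m) = √(16620/193) = √86.11 = 9.280 rad/s.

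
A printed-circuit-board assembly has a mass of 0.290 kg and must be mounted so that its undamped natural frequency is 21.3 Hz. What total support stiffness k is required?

5190 N/m

ω_n = 2πf_n = 2π × 21.3 = 133.8 rad/s.
k = m·ω_n² = 0.290 × 133.8² = 0.290 × 17910 = 5194 N/m.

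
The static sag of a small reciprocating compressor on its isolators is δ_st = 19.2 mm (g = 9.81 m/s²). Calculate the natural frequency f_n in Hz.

ω_n = √(g/δ_st) = √(9.81/0.0192) = √510.9 = 22.60 rad/s.
f_n = ω_n/(2π) = 22.60/6.283 = 3.598 Hz.

3.60 Hz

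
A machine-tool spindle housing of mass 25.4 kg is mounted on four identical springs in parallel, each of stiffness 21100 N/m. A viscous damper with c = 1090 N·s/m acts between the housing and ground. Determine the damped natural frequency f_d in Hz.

Parallel springs add: k_eq = 4 × 21100 = 84400 N/m.
ω_n = √(k_eq/m) = √(84400/25.4) = 57.64 rad/s.
Critical damping c_c = 2√(k_eq·m) = 2√(84400 × 25.4) = 2928 N·s/m, so ζ = c/c_c = 1090/2928 = 0.3722.
ω_d = ω_n√(1 − ζ²) = 57.64 × √(1 − 0.139) = 53.50 rad/s.
f_d = ω_d/(2π) = 8.515 Hz.

8.52 Hz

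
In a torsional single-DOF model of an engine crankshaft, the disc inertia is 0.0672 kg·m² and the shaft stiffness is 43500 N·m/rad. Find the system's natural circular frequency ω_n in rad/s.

805 rad/s

ω_n = √(k_t/J) = √(43500/0.0672) = √647300 = 804.6 rad/s.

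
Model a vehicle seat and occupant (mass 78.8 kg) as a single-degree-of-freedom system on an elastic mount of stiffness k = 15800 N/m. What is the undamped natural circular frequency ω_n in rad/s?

ω_n = √(k/m) = √(15800/78.8) = √200.5 = 14.16 rad/s.

14.2 rad/s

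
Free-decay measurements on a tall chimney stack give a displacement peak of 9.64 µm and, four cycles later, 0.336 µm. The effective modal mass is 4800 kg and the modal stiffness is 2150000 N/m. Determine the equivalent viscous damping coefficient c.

Logarithmic decrement δ = (1/n)·ln(x₀/x_n) = (1/4)·ln(9.64/0.336) = (1/4)·ln(28.69) = 0.8391.
ζ = δ/√(4π² + δ²) = 0.8391/√(39.48 + 0.704) = 0.8391/6.339 = 0.1324.
c = ζ · 2√(km) = 0.1324 × 2√(2150000 × 4800) = 0.1324 × 203200 = 26900 N·s/m.

26900 N·s/m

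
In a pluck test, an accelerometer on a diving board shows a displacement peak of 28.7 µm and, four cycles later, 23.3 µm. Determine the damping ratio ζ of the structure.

Logarithmic decrement δ = (1/n)·ln(x₀/x_n) = (1/4)·ln(28.7/23.3) = (1/4)·ln(1.232) = 0.05211.
ζ = δ/√(4π² + δ²) = 0.05211/√(39.48 + 0.00272) = 0.05211/6.283 = 0.008293.

0.00829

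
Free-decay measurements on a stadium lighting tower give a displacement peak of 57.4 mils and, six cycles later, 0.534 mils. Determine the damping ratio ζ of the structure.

Logarithmic decrement δ = (1/n)·ln(x₀/x_n) = (1/6)·ln(57.4/0.534) = (1/6)·ln(107.5) = 0.7796.
ζ = δ/√(4π² + δ²) = 0.7796/√(39.48 + 0.608) = 0.7796/6.331 = 0.1231.

0.123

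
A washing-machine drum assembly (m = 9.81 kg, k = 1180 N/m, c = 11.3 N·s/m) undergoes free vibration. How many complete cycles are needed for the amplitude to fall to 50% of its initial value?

3 cycles

ζ = c/(2√(km)) = 11.3/(2√(1180 × 9.81)) = 11.3/215.2 = 0.05251.
Logarithmic decrement δ = 2πζ/√(1 − ζ²) = 2π × 0.05251/√(1 − 0.00276) = 0.3304.
x_n/x₀ = e^(−nδ) ≤ 0.5; take ln: n ≥ ln(1/0.5)/δ = 0.6931/0.3304 = 2.098.
So 3 complete cycles are required.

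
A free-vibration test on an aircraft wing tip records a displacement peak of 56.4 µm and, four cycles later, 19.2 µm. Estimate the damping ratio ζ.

0.0428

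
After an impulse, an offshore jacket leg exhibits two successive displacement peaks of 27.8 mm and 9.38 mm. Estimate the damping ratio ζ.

Logarithmic decrement δ = (1/n)·ln(x₀/x_n) = (1/1)·ln(27.8/9.38) = (1/1)·ln(2.964) = 1.086.
ζ = δ/√(4π² + δ²) = 1.086/√(39.48 + 1.18) = 1.086/6.376 = 0.1704.

0.170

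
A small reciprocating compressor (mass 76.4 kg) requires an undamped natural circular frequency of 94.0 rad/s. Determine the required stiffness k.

675000 N/m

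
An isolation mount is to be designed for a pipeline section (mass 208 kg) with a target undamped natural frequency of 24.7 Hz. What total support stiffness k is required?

5010000 N/m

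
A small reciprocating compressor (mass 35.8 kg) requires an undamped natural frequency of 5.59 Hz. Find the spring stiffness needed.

ω_n = 2πf_n = 2π × 5.59 = 35.12 rad/s.
k = m·ω_n² = 35.8 × 35.12² = 35.8 × 1234 = 44160 N/m.

44200 N/m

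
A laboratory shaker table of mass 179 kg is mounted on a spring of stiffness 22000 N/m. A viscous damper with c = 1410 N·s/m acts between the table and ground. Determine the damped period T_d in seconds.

0.606 s

ω_n = √(k/m) = √(22000/179) = 11.09 rad/s.
Critical damping c_c = 2√(k·m) = 2√(22000 × 179) = 3969 N·s/m, so ζ = c/c_c = 1410/3969 = 0.3553.
ω_d = ω_n√(1 − ζ²) = 11.09 × √(1 − 0.126) = 10.36 rad/s.
T_d = 2π/ω_d = 0.6063 s.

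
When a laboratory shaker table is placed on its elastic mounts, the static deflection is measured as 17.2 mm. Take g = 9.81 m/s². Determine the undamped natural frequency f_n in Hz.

ω_n = √(g/δ_st) = √(9.81/0.0172) = √570.3 = 23.88 rad/s.
f_n = ω_n/(2π) = 23.88/6.283 = 3.801 Hz.

3.80 Hz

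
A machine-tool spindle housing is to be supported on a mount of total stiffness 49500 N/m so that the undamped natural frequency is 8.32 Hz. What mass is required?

18.1 kg

ω_n = 2πf_n = 2π × 8.32 = 52.28 rad/s.
m = k/ω_n² = 49500/52.28² = 49500/2733 = 18.11 kg.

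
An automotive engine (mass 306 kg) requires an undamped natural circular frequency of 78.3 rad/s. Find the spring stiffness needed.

k = m·ω_n² = 306 × 78.30² = 306 × 6131 = 1876000 N/m.

1880000 N/m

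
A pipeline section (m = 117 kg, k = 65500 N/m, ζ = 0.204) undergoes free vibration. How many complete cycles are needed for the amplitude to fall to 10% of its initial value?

Logarithmic decrement δ = 2πζ/√(1 − ζ²) = 2π × 0.2040/√(1 − 0.0416) = 1.309.
x_n/x₀ = e^(−nδ) ≤ 0.1; take ln: n ≥ ln(1/0.1)/δ = 2.303/1.309 = 1.759.
So 2 complete cycles are required.

2 cycles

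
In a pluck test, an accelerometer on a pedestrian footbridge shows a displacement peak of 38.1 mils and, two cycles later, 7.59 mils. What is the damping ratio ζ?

Logarithmic decrement δ = (1/n)·ln(x₀/x_n) = (1/2)·ln(38.1/7.59) = (1/2)·ln(5.020) = 0.8067.
ζ = δ/√(4π² + δ²) = 0.8067/√(39.48 + 0.651) = 0.8067/6.335 = 0.1273.

0.127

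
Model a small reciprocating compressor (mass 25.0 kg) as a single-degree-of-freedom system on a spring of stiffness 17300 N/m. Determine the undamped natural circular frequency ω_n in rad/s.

ω_n = √(k/m) = √(17300/25.0) = √692.0 = 26.31 rad/s.

26.3 rad/s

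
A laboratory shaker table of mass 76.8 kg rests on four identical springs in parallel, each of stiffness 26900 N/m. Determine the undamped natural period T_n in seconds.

Parallel springs add: k_eq = 4 × 26900 = 107600 N/m.
ω_n = √(k_eq/m) = √(107600/76.8) = √1401 = 37.43 rad/s.
T_n = 2π/ω_n = 6.283/37.43 = 0.1679 s.

0.168 s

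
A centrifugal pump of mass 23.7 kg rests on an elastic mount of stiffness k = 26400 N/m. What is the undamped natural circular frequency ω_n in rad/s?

33.4 rad/s

ω_n = √(k/m) = √(26400/23.7) = √1114 = 33.38 rad/s.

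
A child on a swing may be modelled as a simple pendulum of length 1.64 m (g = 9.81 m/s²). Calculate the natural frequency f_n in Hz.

0.389 Hz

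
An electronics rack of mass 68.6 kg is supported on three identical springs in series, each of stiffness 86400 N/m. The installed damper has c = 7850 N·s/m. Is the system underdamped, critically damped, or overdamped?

Series springs: 1/k_eq = 3/86400, so k_eq = 86400/3 = 28800 N/m.
c_c = 2√(k_eq·m) = 2811 N·s/m; ζ = c/c_c = 7850/2811 = 2.79.
Since ζ > 1 the system is overdamped.

overdamped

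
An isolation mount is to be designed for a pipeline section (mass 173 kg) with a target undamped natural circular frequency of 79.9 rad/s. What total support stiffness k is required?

1100000 N/m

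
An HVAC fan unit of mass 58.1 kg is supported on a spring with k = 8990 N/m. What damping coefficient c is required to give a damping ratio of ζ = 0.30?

434 N·s/m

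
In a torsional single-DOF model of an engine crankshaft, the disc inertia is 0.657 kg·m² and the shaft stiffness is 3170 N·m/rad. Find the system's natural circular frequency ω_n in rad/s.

69.5 rad/s

ω_n = √(k_t/J) = √(3170/0.657) = √4825 = 69.46 rad/s.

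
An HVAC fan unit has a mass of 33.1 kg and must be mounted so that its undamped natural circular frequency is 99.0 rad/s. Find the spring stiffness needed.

324000 N/m

k = m·ω_n² = 33.1 × 99.00² = 33.1 × 9801 = 324400 N/m.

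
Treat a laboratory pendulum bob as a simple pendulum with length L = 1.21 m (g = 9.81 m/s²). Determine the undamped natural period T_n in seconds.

2.21 s

For a simple pendulum ω_n = √(g/L) = √(9.81/1.21) = √8.107 = 2.847 rad/s.
T_n = 2π/ω_n = 6.283/2.847 = 2.207 s.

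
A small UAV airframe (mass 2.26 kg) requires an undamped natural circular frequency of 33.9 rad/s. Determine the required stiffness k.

k = m·ω_n² = 2.26 × 33.90² = 2.26 × 1149 = 2597 N/m.

2600 N/m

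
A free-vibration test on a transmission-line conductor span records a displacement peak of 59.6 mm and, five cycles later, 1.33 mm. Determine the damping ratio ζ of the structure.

Logarithmic decrement δ = (1/n)·ln(x₀/x_n) = (1/5)·ln(59.6/1.33) = (1/5)·ln(44.81) = 0.7605.
ζ = δ/√(4π² + δ²) = 0.7605/√(39.48 + 0.578) = 0.7605/6.329 = 0.1202.

0.120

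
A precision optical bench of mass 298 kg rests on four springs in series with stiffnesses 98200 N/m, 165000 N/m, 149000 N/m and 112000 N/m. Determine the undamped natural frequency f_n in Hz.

1.63 Hz

Series springs: 1/k_eq = 1/98200 + 1/165000 + 1/149000 + 1/112000 = 3.188×10^-5, so k_eq = 31360 N/m.
ω_n = √(k_eq/m) = √(31360/298) = √105.2 = 10.26 rad/s.
f_n = ω_n/(2π) = 10.26/6.283 = 1.633 Hz.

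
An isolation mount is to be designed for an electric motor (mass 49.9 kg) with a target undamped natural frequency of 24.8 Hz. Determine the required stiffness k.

ω_n = 2πf_n = 2π × 24.8 = 155.8 rad/s.
k = m·ω_n² = 49.9 × 155.8² = 49.9 × 24280 = 1212000 N/m.

1210000 N/m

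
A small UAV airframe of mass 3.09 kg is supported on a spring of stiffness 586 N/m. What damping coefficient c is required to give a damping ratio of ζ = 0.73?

c_c = 2√(k·m) = 2√(586.0 × 3.09) = 85.11 N·s/m.
c = ζ·c_c = 0.73 × 85.11 = 62.13 N·s/m.

62.1 N·s/m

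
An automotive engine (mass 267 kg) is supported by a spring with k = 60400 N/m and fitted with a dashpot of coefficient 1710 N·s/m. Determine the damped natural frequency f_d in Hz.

2.34 Hz

ω_n = √(k/m) = √(60400/267) = 15.04 rad/s.
Critical damping c_c = 2√(k·m) = 2√(60400 × 267) = 8032 N·s/m, so ζ = c/c_c = 1710/8032 = 0.2129.
ω_d = ω_n√(1 − ζ²) = 15.04 × √(1 − 0.0453) = 14.70 rad/s.
f_d = ω_d/(2π) = 2.339 Hz.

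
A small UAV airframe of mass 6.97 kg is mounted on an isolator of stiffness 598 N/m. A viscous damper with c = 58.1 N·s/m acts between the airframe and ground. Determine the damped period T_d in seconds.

ω_n = √(k/m) = √(598.0/6.97) = 9.263 rad/s.
Critical damping c_c = 2√(k·m) = 2√(598.0 × 6.97) = 129.1 N·s/m, so ζ = c/c_c = 58.1/129.1 = 0.4500.
ω_d = ω_n√(1 − ζ²) = 9.263 × √(1 − 0.202) = 8.272 rad/s.
T_d = 2π/ω_d = 0.7596 s.

0.760 s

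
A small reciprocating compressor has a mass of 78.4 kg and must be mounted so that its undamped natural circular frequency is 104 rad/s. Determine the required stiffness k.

848000 N/m

k = m·ω_n² = 78.4 × 104.0² = 78.4 × 10820 = 848000 N/m.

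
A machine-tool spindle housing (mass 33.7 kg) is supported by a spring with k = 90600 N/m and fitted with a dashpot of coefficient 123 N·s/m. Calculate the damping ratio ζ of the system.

0.0352

ω_n = √(k/m) = √(90600/33.7) = 51.85 rad/s.
Critical damping c_c = 2√(k·m) = 2√(90600 × 33.7) = 3495 N·s/m, so ζ = c/c_c = 123/3495 = 0.03520.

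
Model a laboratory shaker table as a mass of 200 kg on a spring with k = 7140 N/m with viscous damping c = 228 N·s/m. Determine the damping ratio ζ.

0.0954

ω_n = √(k/m) = √(7140/200) = 5.975 rad/s.
Critical damping c_c = 2√(k·m) = 2√(7140 × 200) = 2390 N·s/m, so ζ = c/c_c = 228/2390 = 0.09540.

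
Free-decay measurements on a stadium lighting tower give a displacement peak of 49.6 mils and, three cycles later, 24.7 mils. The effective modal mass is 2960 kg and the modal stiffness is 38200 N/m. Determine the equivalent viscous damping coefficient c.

786 N·s/m

Logarithmic decrement δ = (1/n)·ln(x₀/x_n) = (1/3)·ln(49.6/24.7) = (1/3)·ln(2.008) = 0.2324.
ζ = δ/√(4π² + δ²) = 0.2324/√(39.48 + 0.0540) = 0.2324/6.287 = 0.03696.
c = ζ · 2√(km) = 0.03696 × 2√(38200 × 2960) = 0.03696 × 21270 = 786.1 N·s/m.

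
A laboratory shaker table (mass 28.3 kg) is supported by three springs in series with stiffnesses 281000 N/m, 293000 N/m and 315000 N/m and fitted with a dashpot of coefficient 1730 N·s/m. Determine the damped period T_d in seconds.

0.124 s

Series springs: 1/k_eq = 1/281000 + 1/293000 + 1/315000 = 1.015×10^-5, so k_eq = 98560 N/m.
ω_n = √(k_eq/m) = √(98560/28.3) = 59.01 rad/s.
Critical damping c_c = 2√(k_eq·m) = 2√(98560 × 28.3) = 3340 N·s/m, so ζ = c/c_c = 1730/3340 = 0.5179.
ω_d = ω_n√(1 − ζ²) = 59.01 × √(1 − 0.268) = 50.48 rad/s.
T_d = 2π/ω_d = 0.1245 s.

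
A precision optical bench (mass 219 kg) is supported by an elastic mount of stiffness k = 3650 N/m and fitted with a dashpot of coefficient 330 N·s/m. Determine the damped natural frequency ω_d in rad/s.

4.01 rad/s

ω_n = √(k/m) = √(3650/219) = 4.082 rad/s.
Critical damping c_c = 2√(k·m) = 2√(3650 × 219) = 1788 N·s/m, so ζ = c/c_c = 330/1788 = 0.1846.
ω_d = ω_n√(1 − ζ²) = 4.082 × √(1 − 0.0341) = 4.012 rad/s.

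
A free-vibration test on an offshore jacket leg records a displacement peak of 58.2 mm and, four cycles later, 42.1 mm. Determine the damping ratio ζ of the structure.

0.0129

Logarithmic decrement δ = (1/n)·ln(x₀/x_n) = (1/4)·ln(58.2/42.1) = (1/4)·ln(1.382) = 0.08096.
ζ = δ/√(4π² + δ²) = 0.08096/√(39.48 + 0.00655) = 0.08096/6.284 = 0.01288.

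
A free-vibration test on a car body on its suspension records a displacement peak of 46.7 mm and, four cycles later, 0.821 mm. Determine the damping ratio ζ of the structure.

Logarithmic decrement δ = (1/n)·ln(x₀/x_n) = (1/4)·ln(46.7/0.821) = (1/4)·ln(56.88) = 1.010.
ζ = δ/√(4π² + δ²) = 1.010/√(39.48 + 1.02) = 1.010/6.364 = 0.1587.

0.159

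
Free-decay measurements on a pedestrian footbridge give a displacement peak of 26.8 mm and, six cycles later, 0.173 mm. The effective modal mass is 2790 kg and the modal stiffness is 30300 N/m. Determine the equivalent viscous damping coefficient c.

2440 N·s/m

Logarithmic decrement δ = (1/n)·ln(x₀/x_n) = (1/6)·ln(26.8/0.173) = (1/6)·ln(154.9) = 0.8405.
ζ = δ/√(4π² + δ²) = 0.8405/√(39.48 + 0.706) = 0.8405/6.339 = 0.1326.
c = ζ · 2√(km) = 0.1326 × 2√(30300 × 2790) = 0.1326 × 18390 = 2438 N·s/m.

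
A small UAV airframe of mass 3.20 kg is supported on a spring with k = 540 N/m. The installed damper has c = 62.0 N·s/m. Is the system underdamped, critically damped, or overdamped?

c_c = 2√(k·m) = 83.14 N·s/m; ζ = c/c_c = 62.0/83.14 = 0.746.
Since ζ < 1 the system is underdamped.

underdamped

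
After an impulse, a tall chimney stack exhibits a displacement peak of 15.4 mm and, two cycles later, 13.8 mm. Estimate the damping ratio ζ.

0.00873

Logarithmic decrement δ = (1/n)·ln(x₀/x_n) = (1/2)·ln(15.4/13.8) = (1/2)·ln(1.116) = 0.05485.
ζ = δ/√(4π² + δ²) = 0.05485/√(39.48 + 0.00301) = 0.05485/6.283 = 0.008729.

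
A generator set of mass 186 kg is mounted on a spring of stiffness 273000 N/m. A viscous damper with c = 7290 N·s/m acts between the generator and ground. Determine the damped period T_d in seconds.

0.191 s

ω_n = √(k/m) = √(273000/186) = 38.31 rad/s.
Critical damping c_c = 2√(k·m) = 2√(273000 × 186) = 14250 N·s/m, so ζ = c/c_c = 7290/14250 = 0.5115.
ω_d = ω_n√(1 − ζ²) = 38.31 × √(1 − 0.262) = 32.92 rad/s.
T_d = 2π/ω_d = 0.1909 s.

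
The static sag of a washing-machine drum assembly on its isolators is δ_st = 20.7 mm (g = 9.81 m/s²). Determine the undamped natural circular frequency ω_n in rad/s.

21.8 rad/s

ω_n = √(g/δ_st) = √(9.81/0.0207) = √473.9 = 21.77 rad/s.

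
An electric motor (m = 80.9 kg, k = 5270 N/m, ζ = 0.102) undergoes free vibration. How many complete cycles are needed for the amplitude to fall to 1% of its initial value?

Logarithmic decrement δ = 2πζ/√(1 − ζ²) = 2π × 0.1020/√(1 − 0.0104) = 0.6442.
x_n/x₀ = e^(−nδ) ≤ 0.01; take ln: n ≥ ln(1/0.01)/δ = 4.605/0.6442 = 7.148.
So 8 complete cycles are required.

8 cycles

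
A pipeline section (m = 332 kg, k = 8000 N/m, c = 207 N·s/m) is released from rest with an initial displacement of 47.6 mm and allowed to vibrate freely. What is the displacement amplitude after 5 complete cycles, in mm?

6.45 mm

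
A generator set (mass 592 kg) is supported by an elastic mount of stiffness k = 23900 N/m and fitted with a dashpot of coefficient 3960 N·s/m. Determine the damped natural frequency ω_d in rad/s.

5.40 rad/s

ω_n = √(k/m) = √(23900/592) = 6.354 rad/s.
Critical damping c_c = 2√(k·m) = 2√(23900 × 592) = 7523 N·s/m, so ζ = c/c_c = 3960/7523 = 0.5264.
ω_d = ω_n√(1 − ζ²) = 6.354 × √(1 − 0.277) = 5.402 rad/s.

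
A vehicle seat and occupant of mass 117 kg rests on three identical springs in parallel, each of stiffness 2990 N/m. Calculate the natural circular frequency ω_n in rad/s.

8.76 rad/s

Parallel springs add: k_eq = 3 × 2990 = 8970 N/m.
ω_n = √(k_eq/m) = √(8970/117) = √76.67 = 8.756 rad/s.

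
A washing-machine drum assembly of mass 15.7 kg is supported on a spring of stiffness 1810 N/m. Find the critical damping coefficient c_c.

c_c = 2√(k·m) = 2√(1810 × 15.7) = 2 × 168.6 = 337.1 N·s/m.

337 N·s/m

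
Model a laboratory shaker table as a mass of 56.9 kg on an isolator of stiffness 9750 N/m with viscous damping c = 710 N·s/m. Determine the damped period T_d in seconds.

0.546 s

ω_n = √(k/m) = √(9750/56.9) = 13.09 rad/s.
Critical damping c_c = 2√(k·m) = 2√(9750 × 56.9) = 1490 N·s/m, so ζ = c/c_c = 710/1490 = 0.4766.
ω_d = ω_n√(1 − ζ²) = 13.09 × √(1 − 0.227) = 11.51 rad/s.
T_d = 2π/ω_d = 0.5460 s.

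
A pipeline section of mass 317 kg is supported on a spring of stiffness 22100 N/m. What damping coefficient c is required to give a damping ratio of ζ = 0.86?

c_c = 2√(k·m) = 2√(22100 × 317) = 5294 N·s/m.
c = ζ·c_c = 0.86 × 5294 = 4553 N·s/m.

4550 N·s/m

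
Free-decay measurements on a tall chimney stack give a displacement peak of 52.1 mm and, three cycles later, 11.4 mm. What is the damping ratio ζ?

Logarithmic decrement δ = (1/n)·ln(x₀/x_n) = (1/3)·ln(52.1/11.4) = (1/3)·ln(4.570) = 0.5065.
ζ = δ/√(4π² + δ²) = 0.5065/√(39.48 + 0.257) = 0.5065/6.304 = 0.08035.

0.0804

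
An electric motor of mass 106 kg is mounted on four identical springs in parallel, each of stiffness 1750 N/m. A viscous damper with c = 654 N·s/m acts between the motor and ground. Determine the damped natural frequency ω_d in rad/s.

7.52 rad/s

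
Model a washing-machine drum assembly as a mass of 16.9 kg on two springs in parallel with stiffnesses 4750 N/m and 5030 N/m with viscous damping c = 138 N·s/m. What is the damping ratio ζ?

Parallel springs add: k_eq = 4750 + 5030 = 9780 N/m.
ω_n = √(k_eq/m) = √(9780/16.9) = 24.06 rad/s.
Critical damping c_c = 2√(k_eq·m) = 2√(9780 × 16.9) = 813.1 N·s/m, so ζ = c/c_c = 138/813.1 = 0.1697.

0.170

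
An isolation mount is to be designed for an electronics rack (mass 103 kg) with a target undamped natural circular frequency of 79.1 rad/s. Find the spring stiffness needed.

k = m·ω_n² = 103 × 79.10² = 103 × 6257 = 644500 N/m.

644000 N/m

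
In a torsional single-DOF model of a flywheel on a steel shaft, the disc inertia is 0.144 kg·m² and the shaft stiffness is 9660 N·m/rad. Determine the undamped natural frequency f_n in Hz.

ω_n = √(k_t/J) = √(9660/0.144) = √67080 = 259.0 rad/s.
f_n = ω_n/(2π) = 259.0/6.283 = 41.22 Hz.

41.2 Hz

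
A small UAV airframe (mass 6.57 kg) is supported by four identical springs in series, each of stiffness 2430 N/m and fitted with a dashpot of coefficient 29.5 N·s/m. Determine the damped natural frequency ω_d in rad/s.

9.35 rad/s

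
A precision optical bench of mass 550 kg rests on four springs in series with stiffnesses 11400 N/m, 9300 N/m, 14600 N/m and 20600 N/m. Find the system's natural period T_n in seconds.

Series springs: 1/k_eq = 1/11400 + 1/9300 + 1/14600 + 1/20600 = 0.0003123, so k_eq = 3202 N/m.
ω_n = √(k_eq/m) = √(3202/550) = √5.822 = 2.413 rad/s.
T_n = 2π/ω_n = 6.283/2.413 = 2.604 s.

2.60 s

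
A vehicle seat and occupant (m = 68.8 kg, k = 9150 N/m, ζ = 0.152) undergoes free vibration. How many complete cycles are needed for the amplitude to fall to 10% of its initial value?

Logarithmic decrement δ = 2πζ/√(1 − ζ²) = 2π × 0.1520/√(1 − 0.0231) = 0.9663.
x_n/x₀ = e^(−nδ) ≤ 0.1; take ln: n ≥ ln(1/0.1)/δ = 2.303/0.9663 = 2.383.
So 3 complete cycles are required.

3 cycles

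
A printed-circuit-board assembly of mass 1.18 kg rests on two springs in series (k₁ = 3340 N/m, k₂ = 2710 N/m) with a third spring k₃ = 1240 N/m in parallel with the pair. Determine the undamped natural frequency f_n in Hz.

Series pair: k_s = k₁k₂/(k₁+k₂) = (3340)(2710)/(3340 + 2710) = 1496 N/m. In parallel with k₃: k_eq = 1496 + 1240 = 2736 N/m.
ω_n = √(k_eq/m) = √(2736/1.18) = √2319 = 48.15 rad/s.
f_n = ω_n/(2π) = 48.15/6.283 = 7.664 Hz.

7.66 Hz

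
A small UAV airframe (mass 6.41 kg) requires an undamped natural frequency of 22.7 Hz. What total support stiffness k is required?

130000 N/m

ω_n = 2πf_n = 2π × 22.7 = 142.6 rad/s.
k = m·ω_n² = 6.41 × 142.6² = 6.41 × 20340 = 130400 N/m.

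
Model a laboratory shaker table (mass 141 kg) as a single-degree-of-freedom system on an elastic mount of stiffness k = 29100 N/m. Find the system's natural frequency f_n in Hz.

2.29 Hz

ω_n = √(k/m) = √(29100/141) = √206.4 = 14.37 rad/s.
f_n = ω_n/(2π) = 14.37/6.283 = 2.286 Hz.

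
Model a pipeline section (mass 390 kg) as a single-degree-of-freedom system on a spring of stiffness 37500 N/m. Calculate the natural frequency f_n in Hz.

1.56 Hz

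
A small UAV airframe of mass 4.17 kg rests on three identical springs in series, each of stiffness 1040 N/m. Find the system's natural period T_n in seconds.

Series springs: 1/k_eq = 3/1040, so k_eq = 1040/3 = 346.7 N/m.
ω_n = √(k_eq/m) = √(346.7/4.17) = √83.13 = 9.118 rad/s.
T_n = 2π/ω_n = 6.283/9.118 = 0.6891 s.

0.689 s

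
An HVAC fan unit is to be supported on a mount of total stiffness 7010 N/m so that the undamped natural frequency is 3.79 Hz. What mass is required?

12.4 kg

ω_n = 2πf_n = 2π × 3.79 = 23.81 rad/s.
m = k/ω_n² = 7010/23.81² = 7010/567.1 = 12.36 kg.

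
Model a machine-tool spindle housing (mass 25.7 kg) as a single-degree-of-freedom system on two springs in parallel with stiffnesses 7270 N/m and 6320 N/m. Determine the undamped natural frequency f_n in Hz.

Parallel springs add: k_eq = 7270 + 6320 = 13590 N/m.
ω_n = √(k_eq/m) = √(13590/25.7) = √528.8 = 23.00 rad/s.
f_n = ω_n/(2π) = 23.00/6.283 = 3.660 Hz.

3.66 Hz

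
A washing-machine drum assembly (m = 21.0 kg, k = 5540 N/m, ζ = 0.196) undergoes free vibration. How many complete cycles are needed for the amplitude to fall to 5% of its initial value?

Logarithmic decrement δ = 2πζ/√(1 − ζ²) = 2π × 0.1960/√(1 − 0.0384) = 1.256.
x_n/x₀ = e^(−nδ) ≤ 0.05; take ln: n ≥ ln(1/0.05)/δ = 2.996/1.256 = 2.385.
So 3 complete cycles are required.

3 cycles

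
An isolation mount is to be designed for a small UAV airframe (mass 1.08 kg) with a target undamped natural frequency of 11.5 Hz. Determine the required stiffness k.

ω_n = 2πf_n = 2π × 11.5 = 72.26 rad/s.
k = m·ω_n² = 1.08 × 72.26² = 1.08 × 5221 = 5639 N/m.

5640 N/m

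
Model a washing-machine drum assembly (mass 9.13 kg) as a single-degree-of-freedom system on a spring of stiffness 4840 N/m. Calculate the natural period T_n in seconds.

0.273 s

ω_n = √(k/m) = √(4840/9.13) = √530.1 = 23.02 rad/s.
T_n = 2π/ω_n = 6.283/23.02 = 0.2729 s.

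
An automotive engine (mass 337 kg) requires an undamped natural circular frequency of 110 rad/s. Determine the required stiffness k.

k = m·ω_n² = 337 × 110.0² = 337 × 12100 = 4078000 N/m.

4080000 N/m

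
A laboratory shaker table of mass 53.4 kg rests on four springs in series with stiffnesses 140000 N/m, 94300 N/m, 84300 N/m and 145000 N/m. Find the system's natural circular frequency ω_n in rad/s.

22.6 rad/s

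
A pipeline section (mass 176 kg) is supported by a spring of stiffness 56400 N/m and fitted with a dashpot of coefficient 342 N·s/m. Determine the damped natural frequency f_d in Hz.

ω_n = √(k/m) = √(56400/176) = 17.90 rad/s.
Critical damping c_c = 2√(k·m) = 2√(56400 × 176) = 6301 N·s/m, so ζ = c/c_c = 342/6301 = 0.05428.
ω_d = ω_n√(1 − ζ²) = 17.90 × √(1 − 0.00295) = 17.87 rad/s.
f_d = ω_d/(2π) = 2.845 Hz.

2.84 Hz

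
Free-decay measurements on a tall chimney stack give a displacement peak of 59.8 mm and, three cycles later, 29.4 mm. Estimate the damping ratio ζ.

Logarithmic decrement δ = (1/n)·ln(x₀/x_n) = (1/3)·ln(59.8/29.4) = (1/3)·ln(2.034) = 0.2367.
ζ = δ/√(4π² + δ²) = 0.2367/√(39.48 + 0.0560) = 0.2367/6.288 = 0.03764.

0.0376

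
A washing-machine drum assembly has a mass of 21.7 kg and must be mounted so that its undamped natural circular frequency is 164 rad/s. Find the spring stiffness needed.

k = m·ω_n² = 21.7 × 164.0² = 21.7 × 26900 = 583600 N/m.

584000 N/m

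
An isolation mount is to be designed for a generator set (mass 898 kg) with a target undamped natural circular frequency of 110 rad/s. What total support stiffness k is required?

10900000 N/m

k = m·ω_n² = 898 × 110.0² = 898 × 12100 = 10870000 N/m.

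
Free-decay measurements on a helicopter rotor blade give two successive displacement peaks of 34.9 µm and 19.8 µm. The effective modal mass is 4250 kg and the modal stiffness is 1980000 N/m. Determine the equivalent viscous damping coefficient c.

16500 N·s/m

Logarithmic decrement δ = (1/n)·ln(x₀/x_n) = (1/1)·ln(34.9/19.8) = (1/1)·ln(1.763) = 0.5668.
ζ = δ/√(4π² + δ²) = 0.5668/√(39.48 + 0.321) = 0.5668/6.309 = 0.08984.
c = ζ · 2√(km) = 0.08984 × 2√(1980000 × 4250) = 0.08984 × 183500 = 16480 N·s/m.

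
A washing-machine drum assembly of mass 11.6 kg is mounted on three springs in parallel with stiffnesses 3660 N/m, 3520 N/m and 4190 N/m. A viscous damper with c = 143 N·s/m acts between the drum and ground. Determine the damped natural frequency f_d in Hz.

Parallel springs add: k_eq = 3660 + 3520 + 4190 = 11370 N/m.
ω_n = √(k_eq/m) = √(11370/11.6) = 31.31 rad/s.
Critical damping c_c = 2√(k_eq·m) = 2√(11370 × 11.6) = 726.3 N·s/m, so ζ = c/c_c = 143/726.3 = 0.1969.
ω_d = ω_n√(1 − ζ²) = 31.31 × √(1 − 0.0388) = 30.69 rad/s.
f_d = ω_d/(2π) = 4.885 Hz.

4.89 Hz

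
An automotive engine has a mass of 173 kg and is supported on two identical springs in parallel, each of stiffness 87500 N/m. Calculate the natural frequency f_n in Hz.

Parallel springs add: k_eq = 2 × 87500 = 175000 N/m.
ω_n = √(k_eq/m) = √(175000/173) = √1012 = 31.81 rad/s.
f_n = ω_n/(2π) = 31.81/6.283 = 5.062 Hz.

5.06 Hz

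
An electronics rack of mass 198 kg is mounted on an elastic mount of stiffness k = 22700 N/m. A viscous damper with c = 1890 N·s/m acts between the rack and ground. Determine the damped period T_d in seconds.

0.656 s

ω_n = √(k/m) = √(22700/198) = 10.71 rad/s.
Critical damping c_c = 2√(k·m) = 2√(22700 × 198) = 4240 N·s/m, so ζ = c/c_c = 1890/4240 = 0.4457.
ω_d = ω_n√(1 − ζ²) = 10.71 × √(1 − 0.199) = 9.585 rad/s.
T_d = 2π/ω_d = 0.6555 s.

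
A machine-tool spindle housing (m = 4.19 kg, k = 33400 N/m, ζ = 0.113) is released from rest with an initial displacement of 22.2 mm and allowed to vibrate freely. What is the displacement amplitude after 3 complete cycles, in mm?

Logarithmic decrement δ = 2πζ/√(1 − ζ²) = 2π × 0.1130/√(1 − 0.0128) = 0.7146.
After n cycles, x_n/x₀ = e^(−nδ), so x_3 = 22.2 × e^(−3 × 0.7146) = 22.2 × 0.1172 = 2.602 mm.

2.60 mm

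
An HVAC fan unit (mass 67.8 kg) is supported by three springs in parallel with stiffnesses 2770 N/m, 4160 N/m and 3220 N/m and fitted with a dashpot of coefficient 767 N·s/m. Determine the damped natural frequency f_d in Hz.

Parallel springs add: k_eq = 2770 + 4160 + 3220 = 10150 N/m.
ω_n = √(k_eq/m) = √(10150/67.8) = 12.24 rad/s.
Critical damping c_c = 2√(k_eq·m) = 2√(10150 × 67.8) = 1659 N·s/m, so ζ = c/c_c = 767/1659 = 0.4623.
ω_d = ω_n√(1 − ζ²) = 12.24 × √(1 − 0.214) = 10.85 rad/s.
f_d = ω_d/(2π) = 1.727 Hz.

1.73 Hz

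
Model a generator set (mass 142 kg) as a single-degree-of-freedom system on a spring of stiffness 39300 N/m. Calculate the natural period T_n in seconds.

0.378 s

ω_n = √(k/m) = √(39300/142) = √276.8 = 16.64 rad/s.
T_n = 2π/ω_n = 6.283/16.64 = 0.3777 s.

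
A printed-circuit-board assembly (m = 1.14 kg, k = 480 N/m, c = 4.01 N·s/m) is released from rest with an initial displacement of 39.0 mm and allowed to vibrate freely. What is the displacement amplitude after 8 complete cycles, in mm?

ζ = c/(2√(km)) = 4.01/(2√(480 × 1.14)) = 4.01/46.78 = 0.08571.
Logarithmic decrement δ = 2πζ/√(1 − ζ²) = 2π × 0.08571/√(1 − 0.00735) = 0.5405.
After n cycles, x_n/x₀ = e^(−nδ), so x_8 = 39.0 × e^(−8 × 0.5405) = 39.0 × 0.01324 = 0.5165 mm.

0.516 mm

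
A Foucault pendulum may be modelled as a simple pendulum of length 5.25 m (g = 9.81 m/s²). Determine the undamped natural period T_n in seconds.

For a simple pendulum ω_n = √(g/L) = √(9.81/5.25) = √1.869 = 1.367 rad/s.
T_n = 2π/ω_n = 6.283/1.367 = 4.596 s.

4.60 s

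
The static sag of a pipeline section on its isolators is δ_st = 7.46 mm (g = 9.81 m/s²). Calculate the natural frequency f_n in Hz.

ω_n = √(g/δ_st) = √(9.81/0.00746) = √1315 = 36.26 rad/s.
f_n = ω_n/(2π) = 36.26/6.283 = 5.771 Hz.

5.77 Hz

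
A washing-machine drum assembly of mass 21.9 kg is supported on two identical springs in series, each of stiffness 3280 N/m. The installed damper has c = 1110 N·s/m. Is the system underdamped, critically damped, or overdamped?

overdamped

Series springs: 1/k_eq = 2/3280, so k_eq = 3280/2 = 1640 N/m.
c_c = 2√(k_eq·m) = 379.0 N·s/m; ζ = c/c_c = 1110/379.0 = 2.93.
Since ζ > 1 the system is overdamped.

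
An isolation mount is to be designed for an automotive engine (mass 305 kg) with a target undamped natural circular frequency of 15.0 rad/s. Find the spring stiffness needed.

68600 N/m

k = m·ω_n² = 305 × 15.00² = 305 × 225.0 = 68620 N/m.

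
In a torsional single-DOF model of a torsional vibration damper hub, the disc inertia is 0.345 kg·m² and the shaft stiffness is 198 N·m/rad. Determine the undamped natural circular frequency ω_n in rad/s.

ω_n = √(k_t/J) = √(198/0.345) = √573.9 = 23.96 rad/s.

24.0 rad/s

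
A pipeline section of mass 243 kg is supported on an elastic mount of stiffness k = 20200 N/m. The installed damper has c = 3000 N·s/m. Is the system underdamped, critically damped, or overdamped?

c_c = 2√(k·m) = 4431 N·s/m; ζ = c/c_c = 3000/4431 = 0.677.
Since ζ < 1 the system is underdamped.

underdamped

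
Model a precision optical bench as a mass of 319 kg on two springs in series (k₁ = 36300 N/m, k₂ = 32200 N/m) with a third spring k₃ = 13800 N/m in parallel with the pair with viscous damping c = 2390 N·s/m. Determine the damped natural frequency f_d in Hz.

1.45 Hz

Series pair: k_s = k₁k₂/(k₁+k₂) = (36300)(32200)/(36300 + 32200) = 17060 N/m. In parallel with k₃: k_eq = 17060 + 13800 = 30860 N/m.
ω_n = √(k_eq/m) = √(30860/319) = 9.836 rad/s.
Critical damping c_c = 2√(k_eq·m) = 2√(30860 × 319) = 6276 N·s/m, so ζ = c/c_c = 2390/6276 = 0.3808.
ω_d = ω_n√(1 − ζ²) = 9.836 × √(1 − 0.145) = 9.095 rad/s.
f_d = ω_d/(2π) = 1.448 Hz.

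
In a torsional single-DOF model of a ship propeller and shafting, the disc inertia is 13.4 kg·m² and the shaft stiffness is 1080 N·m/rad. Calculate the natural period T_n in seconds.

0.700 s

ω_n = √(k_t/J) = √(1080/13.4) = √80.60 = 8.978 rad/s.
T_n = 2π/ω_n = 6.283/8.978 = 0.6999 s.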